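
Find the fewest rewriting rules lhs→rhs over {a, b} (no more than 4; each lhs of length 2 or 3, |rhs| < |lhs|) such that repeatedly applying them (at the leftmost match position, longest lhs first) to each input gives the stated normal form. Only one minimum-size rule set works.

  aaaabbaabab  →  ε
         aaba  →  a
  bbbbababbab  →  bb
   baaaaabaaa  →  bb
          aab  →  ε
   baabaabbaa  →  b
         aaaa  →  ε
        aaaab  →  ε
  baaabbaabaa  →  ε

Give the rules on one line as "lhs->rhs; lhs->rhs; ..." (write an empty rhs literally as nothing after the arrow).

aa->; aab->; ba->b; bbb->

  | aaaabbaabab => aabbaabab => baabab => babab => bbab => bbb => ε
  | aaba => a
  | bbbbababbab => bababbab => bbabbab => bbbbab => bab => bb
  | baaaaabaaa => baaaabaaa => baaabaaa => baabaaa => babaaa => bbaaa => bbaa => bba => bb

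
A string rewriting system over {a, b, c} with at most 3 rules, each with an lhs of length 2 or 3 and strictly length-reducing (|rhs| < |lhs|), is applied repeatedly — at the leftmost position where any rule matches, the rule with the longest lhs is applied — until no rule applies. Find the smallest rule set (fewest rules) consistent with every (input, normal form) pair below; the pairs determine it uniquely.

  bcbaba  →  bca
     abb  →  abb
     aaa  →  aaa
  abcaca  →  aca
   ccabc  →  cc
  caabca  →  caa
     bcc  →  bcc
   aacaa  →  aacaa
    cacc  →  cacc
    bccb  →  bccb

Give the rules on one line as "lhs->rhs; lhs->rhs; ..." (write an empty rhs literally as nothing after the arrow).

abc->; bab->

  | bcbaba => bca
  | abb
  | aaa
  | abcaca => aca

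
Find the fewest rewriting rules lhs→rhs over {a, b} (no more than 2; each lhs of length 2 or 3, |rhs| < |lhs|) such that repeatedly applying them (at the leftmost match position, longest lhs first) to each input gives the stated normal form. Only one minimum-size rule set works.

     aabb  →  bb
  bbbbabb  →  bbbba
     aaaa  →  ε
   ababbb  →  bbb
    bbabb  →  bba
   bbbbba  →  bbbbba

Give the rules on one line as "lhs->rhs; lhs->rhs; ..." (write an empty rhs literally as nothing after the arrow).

  | aabb => bb
  | bbbbabb => bbbbab => bbbba
  | aaaa => aa => ε
  | ababbb => aabbb => bbb

aa->; ab->a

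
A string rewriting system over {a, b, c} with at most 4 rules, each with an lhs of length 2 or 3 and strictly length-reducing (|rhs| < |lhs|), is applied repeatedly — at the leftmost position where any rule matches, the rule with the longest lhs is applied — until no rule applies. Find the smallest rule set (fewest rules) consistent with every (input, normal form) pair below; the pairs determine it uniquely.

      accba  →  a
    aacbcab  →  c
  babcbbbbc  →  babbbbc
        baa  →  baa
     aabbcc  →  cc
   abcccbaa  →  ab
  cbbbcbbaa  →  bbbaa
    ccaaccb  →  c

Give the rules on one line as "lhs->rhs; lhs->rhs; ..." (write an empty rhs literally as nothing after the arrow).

aab->c; ca->; cb->

  | accba => aca => a
  | aacbcab => aacab => aab => c
  | babcbbbbc => babbbbc
  | baa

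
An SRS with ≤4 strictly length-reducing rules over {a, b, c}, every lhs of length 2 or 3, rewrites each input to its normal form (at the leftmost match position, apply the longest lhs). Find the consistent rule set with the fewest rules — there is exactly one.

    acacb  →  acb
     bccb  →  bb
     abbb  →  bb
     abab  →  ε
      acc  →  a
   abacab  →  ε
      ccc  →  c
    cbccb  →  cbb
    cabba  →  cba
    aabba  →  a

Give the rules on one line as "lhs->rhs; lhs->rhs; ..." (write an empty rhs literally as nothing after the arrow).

  | acacb => acb
  | bccb => bb
  | abbb => bb
  | abab => ab => ε

ab->; aca->a; cc->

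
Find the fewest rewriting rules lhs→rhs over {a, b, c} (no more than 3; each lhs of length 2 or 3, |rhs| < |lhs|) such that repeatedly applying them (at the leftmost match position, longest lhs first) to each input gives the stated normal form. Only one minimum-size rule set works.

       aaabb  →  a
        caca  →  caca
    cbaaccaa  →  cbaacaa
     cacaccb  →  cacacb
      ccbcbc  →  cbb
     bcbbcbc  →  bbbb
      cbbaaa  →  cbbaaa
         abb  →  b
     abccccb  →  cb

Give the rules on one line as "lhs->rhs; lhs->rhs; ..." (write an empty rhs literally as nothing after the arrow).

ab->; bc->b; cc->c

  | aaabb => aab => a
  | caca
  | cbaaccaa => cbaacaa
  | cacaccb => cacacb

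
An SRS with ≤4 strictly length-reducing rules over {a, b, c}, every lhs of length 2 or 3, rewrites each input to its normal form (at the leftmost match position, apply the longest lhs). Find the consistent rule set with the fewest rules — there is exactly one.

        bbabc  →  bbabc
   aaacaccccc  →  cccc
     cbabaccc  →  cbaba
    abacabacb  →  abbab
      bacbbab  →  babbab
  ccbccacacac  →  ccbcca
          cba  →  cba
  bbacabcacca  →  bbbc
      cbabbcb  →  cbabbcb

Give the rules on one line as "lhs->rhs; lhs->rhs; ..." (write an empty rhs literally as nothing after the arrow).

aa->; aac->; ac->a

  | bbabc
  | aaacaccccc => acaccccc => aaccccc => cccc
  | cbabaccc => cbabacc => cbabac => cbaba
  | abacabacb => abaabacb => abbacb => abbab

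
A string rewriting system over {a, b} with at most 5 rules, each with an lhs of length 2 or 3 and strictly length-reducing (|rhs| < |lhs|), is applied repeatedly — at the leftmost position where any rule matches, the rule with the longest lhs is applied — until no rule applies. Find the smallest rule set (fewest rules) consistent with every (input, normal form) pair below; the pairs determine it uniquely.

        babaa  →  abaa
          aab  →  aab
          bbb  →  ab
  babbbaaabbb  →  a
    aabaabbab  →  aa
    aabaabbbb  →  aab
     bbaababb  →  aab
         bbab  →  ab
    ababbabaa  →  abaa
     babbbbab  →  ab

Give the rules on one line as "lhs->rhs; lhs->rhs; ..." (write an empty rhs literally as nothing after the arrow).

aaa->bb; bab->ab; bb->a; bba->ba

  | babaa => abaa
  | aab
  | bbb => ab
  | babbbaaabbb => abbbaaabbb => aabaaabbb => aabbbbbb => aaabbbb => bbbbbb => abbbb => aabb => aaa => bb => a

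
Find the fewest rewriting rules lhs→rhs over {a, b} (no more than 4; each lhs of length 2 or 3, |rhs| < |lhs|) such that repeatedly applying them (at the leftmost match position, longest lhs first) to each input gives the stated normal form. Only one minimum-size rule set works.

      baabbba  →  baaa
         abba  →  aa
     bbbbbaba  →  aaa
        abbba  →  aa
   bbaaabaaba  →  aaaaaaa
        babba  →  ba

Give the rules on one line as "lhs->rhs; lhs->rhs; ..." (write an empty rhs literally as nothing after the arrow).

  | baabbba => baabba => baaba => baaa
  | abba => aba => aa
  | bbbbbaba => abbbaba => abbaba => ababa => aaba => aaa
  | abbba => abba => aba => aa

ab->a; bab->; bb->a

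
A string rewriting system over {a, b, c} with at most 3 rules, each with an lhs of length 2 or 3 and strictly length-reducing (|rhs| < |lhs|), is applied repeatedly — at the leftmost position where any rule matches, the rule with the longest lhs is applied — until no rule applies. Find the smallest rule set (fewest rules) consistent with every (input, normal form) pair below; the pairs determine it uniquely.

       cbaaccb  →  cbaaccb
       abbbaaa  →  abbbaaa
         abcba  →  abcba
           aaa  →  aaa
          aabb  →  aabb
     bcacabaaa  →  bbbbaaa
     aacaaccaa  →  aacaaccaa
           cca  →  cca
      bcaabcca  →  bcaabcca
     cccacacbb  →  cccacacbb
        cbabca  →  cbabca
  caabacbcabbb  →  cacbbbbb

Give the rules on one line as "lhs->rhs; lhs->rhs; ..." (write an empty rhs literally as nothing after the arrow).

aba->; cab->bb

  | cbaaccb
  | abbbaaa
  | abcba
  | aaa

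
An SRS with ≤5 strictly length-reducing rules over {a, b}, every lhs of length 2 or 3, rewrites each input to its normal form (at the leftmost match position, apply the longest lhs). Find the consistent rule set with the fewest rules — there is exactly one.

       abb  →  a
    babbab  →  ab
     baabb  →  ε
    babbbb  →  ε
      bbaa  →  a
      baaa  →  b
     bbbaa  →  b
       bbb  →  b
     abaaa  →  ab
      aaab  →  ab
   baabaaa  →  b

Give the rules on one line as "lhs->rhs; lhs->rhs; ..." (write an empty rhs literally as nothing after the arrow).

aa->a; ba->b; bab->b; bb->

  | abb => a
  | babbab => bbab => ab
  | baabb => babb => bb => ε
  | babbbb => bbbb => bb => ε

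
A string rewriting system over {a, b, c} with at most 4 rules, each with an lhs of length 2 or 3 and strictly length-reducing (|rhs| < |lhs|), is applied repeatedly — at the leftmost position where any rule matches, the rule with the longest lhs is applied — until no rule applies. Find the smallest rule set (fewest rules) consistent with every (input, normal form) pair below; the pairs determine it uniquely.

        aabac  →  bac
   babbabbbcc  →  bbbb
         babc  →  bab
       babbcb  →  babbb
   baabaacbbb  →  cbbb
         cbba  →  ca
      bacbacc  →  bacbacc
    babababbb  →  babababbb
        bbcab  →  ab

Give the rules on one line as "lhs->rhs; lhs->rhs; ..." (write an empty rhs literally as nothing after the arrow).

aa->; bba->a; bc->b

  | aabac => bac
  | babbabbbcc => baabbbcc => bbbbcc => bbbbc => bbbb
  | babc => bab
  | babbcb => babbb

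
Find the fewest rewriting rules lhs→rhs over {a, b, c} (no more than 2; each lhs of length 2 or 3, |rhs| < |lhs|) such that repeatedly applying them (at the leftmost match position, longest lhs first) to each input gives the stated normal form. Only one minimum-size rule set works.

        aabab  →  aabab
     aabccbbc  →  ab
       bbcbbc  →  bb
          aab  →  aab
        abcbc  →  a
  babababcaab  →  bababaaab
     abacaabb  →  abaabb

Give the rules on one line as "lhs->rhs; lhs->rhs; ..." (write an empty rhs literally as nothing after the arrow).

  | aabab
  | aabccbbc => aacbbc => abbc => ab
  | bbcbbc => bbbc => bb
  | aab

ac->; bc->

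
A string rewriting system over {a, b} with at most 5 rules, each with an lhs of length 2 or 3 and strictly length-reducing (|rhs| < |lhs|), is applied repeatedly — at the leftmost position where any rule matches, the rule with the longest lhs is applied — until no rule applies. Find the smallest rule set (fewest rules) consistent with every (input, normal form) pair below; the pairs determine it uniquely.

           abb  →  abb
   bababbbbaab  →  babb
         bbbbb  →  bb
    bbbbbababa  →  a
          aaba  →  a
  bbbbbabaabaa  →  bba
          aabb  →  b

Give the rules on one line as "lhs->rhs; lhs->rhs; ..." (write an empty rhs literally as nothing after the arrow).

aab->; aba->; baa->ab; bbb->

  | abb
  | bababbbbaab => bbbbbaab => bbaab => babb
  | bbbbb => bb
  | bbbbbababa => bbababa => bbba => a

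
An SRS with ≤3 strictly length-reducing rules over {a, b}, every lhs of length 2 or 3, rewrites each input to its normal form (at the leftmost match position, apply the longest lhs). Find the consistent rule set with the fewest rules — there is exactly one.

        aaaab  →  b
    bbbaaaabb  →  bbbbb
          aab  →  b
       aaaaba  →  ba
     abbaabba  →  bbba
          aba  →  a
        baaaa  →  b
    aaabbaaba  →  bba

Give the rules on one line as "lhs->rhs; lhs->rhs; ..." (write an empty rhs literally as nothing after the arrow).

  | aaaab => aab => b
  | bbbaaaabb => bbbaabb => bbbbb
  | aab => b
  | aaaaba => aaba => ba

aa->; ab->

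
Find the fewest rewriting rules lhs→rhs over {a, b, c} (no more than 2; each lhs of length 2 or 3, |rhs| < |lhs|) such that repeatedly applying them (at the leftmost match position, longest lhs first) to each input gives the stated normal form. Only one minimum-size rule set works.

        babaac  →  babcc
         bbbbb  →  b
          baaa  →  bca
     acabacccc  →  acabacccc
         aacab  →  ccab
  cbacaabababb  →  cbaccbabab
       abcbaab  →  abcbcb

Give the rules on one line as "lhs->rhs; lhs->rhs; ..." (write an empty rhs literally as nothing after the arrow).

  | babaac => babcc
  | bbbbb => bbbb => bbb => bb => b
  | baaa => bca
  | acabacccc

aa->c; bb->b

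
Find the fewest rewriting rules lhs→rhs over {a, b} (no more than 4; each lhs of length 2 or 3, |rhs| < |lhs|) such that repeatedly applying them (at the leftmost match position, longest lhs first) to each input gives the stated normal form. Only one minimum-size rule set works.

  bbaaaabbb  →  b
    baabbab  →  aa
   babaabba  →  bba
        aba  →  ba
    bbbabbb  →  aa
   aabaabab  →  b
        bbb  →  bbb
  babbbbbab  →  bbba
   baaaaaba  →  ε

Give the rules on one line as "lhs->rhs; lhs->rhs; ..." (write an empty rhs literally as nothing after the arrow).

aaa->; ab->b; baa->ba; bab->aa

  | bbaaaabbb => bbaaabbb => bbaabbb => bbabbb => baabb => babb => aab => ab => b
  | baabbab => babbab => aabab => abab => bab => aa
  | babaabba => aaaabba => abba => bba
  | aba => ba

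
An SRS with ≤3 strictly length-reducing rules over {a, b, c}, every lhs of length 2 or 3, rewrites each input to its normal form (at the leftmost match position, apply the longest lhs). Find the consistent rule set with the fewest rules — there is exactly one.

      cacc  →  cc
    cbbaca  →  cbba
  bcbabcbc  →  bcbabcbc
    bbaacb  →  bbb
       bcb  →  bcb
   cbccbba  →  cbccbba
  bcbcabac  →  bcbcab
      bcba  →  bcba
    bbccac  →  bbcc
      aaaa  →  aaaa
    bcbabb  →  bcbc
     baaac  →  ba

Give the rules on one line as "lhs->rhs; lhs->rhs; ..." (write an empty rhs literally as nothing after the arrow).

aac->; abb->c; ac->

  | cacc => cc
  | cbbaca => cbba
  | bcbabcbc
  | bbaacb => bbb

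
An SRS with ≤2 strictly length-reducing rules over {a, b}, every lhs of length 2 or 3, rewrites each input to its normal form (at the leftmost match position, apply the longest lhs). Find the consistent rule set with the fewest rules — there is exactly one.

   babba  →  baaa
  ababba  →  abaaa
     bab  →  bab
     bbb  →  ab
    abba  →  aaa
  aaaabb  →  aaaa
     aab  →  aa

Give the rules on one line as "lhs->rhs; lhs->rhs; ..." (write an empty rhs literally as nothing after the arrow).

  | babba => baaa
  | ababba => abaaa
  | bab
  | bbb => ab

aab->aa; bb->a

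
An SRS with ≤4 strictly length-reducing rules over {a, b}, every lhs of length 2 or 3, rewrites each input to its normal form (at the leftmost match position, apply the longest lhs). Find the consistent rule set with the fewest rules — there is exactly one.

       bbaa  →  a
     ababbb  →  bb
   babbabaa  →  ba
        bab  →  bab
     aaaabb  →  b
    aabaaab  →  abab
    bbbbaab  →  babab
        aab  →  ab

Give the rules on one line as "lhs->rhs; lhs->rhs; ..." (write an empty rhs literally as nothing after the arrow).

aa->a; abb->b; bba->; bbb->ba

  | bbaa => a
  | ababbb => abbb => bb
  | babbabaa => bbabaa => baa => ba
  | bab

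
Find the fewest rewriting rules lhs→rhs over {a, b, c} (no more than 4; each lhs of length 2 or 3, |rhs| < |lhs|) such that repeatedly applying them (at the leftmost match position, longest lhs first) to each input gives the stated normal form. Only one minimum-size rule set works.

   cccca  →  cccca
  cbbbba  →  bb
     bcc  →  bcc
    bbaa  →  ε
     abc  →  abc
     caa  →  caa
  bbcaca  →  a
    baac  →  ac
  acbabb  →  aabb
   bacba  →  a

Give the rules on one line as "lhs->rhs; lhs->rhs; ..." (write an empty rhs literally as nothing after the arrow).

  | cccca
  | cbbbba => bbba => bb
  | bcc
  | bbaa => ba => ε

ba->; cac->aa; cb->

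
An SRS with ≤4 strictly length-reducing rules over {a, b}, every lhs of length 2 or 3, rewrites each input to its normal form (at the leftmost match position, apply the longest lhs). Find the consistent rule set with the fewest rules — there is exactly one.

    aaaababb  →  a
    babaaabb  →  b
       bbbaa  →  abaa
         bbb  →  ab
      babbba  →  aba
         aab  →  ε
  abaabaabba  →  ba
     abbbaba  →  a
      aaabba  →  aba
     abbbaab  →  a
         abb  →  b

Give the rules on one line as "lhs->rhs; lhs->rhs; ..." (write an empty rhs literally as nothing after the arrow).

aaa->b; aab->; abb->b; bb->a

  | aaaababb => bababb => babb => bb => a
  | babaaabb => babbbb => bbbb => abb => b
  | bbbaa => abaa
  | bbb => ab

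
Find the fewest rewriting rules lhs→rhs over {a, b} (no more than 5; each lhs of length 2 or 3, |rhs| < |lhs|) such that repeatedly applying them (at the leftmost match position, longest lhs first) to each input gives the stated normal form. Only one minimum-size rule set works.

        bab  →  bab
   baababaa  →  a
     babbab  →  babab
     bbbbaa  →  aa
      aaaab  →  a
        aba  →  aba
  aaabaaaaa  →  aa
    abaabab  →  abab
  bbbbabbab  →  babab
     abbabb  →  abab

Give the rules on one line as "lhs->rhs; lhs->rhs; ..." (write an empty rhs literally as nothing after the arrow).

  | bab
  | baababaa => aababaa => aabaa => aaa => a
  | babbab => babab
  | bbbbaa => bbbaa => bbaa => baa => aa

aaa->a; aab->a; baa->aa; bb->b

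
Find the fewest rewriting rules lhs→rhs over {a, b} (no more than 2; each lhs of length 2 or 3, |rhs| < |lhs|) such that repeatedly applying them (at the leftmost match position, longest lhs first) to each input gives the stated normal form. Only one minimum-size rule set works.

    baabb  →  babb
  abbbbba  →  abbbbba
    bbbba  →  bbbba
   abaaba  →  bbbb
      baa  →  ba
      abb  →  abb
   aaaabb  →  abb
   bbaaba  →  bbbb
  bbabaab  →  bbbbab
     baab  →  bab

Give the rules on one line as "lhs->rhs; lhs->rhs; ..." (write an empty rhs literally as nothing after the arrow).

  | baabb => babb
  | abbbbba
  | bbbba
  | abaaba => bbaba => bbbb

aa->a; aba->bb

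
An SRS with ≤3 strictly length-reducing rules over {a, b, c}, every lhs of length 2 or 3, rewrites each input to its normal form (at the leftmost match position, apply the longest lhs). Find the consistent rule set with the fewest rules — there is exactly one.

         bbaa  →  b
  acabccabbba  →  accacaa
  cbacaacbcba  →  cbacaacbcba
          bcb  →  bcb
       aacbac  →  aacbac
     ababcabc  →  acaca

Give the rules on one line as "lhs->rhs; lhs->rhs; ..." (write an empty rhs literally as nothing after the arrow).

  | bbaa => b
  | acabccabbba => accacabbba => accacabba => accacaba => accacaa
  | cbacaacbcba
  | bcb

ab->a; abc->ca; baa->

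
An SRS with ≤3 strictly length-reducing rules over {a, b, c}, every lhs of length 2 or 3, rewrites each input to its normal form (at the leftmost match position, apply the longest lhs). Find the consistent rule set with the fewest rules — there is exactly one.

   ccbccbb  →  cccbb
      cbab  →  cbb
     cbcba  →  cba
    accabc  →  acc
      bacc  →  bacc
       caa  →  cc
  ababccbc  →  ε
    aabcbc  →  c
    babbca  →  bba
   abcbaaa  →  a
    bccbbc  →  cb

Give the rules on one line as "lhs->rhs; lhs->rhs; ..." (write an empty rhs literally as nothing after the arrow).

aa->c; ab->b; bc->

  | ccbccbb => cccbb
  | cbab => cbb
  | cbcba => cba
  | accabc => accbc => acc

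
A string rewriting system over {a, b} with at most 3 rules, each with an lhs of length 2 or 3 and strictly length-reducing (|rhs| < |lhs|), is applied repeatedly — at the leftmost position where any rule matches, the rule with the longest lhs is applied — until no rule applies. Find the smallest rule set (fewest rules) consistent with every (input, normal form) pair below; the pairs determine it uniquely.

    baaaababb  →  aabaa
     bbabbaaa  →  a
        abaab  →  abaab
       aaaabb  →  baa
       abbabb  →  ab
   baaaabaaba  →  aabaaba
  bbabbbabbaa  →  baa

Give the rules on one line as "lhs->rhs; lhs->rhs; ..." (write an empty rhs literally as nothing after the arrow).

  | baaaababb => bbababb => aababb => aabaa
  | bbabbaaa => aabbaaa => aaaaaa => baaa => bb => a
  | abaab
  | aaaabb => babb => baa

aaa->b; bb->a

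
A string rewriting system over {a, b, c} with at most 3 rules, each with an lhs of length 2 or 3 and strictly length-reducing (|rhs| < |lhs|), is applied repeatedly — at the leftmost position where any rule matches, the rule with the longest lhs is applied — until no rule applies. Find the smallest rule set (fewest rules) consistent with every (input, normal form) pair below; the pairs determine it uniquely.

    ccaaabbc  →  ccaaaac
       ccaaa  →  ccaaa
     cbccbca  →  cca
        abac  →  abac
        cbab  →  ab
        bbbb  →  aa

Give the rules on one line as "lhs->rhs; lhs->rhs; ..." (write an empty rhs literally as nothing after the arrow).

  | ccaaabbc => ccaaaac
  | ccaaa
  | cbccbca => ccbca => cca
  | abac

bb->a; cb->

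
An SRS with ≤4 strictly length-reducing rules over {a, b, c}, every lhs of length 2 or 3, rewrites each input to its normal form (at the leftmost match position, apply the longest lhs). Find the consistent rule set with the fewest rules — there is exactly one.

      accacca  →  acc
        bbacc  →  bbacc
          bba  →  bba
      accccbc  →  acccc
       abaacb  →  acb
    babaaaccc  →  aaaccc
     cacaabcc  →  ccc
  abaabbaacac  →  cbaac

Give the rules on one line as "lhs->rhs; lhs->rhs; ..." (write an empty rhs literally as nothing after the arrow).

ab->c; bc->; ca->

  | accacca => accca => acc
  | bbacc
  | bba
  | accccbc => acccc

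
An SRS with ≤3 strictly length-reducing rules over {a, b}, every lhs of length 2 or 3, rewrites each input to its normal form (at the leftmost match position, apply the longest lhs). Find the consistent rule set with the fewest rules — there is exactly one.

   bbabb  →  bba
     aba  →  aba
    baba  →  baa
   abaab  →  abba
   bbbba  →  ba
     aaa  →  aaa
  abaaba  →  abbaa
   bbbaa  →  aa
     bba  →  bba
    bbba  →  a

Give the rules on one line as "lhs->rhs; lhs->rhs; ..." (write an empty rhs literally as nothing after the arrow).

  | bbabb => bbab => bba
  | aba
  | baba => baa
  | abaab => abba

aab->ba; bab->ba; bbb->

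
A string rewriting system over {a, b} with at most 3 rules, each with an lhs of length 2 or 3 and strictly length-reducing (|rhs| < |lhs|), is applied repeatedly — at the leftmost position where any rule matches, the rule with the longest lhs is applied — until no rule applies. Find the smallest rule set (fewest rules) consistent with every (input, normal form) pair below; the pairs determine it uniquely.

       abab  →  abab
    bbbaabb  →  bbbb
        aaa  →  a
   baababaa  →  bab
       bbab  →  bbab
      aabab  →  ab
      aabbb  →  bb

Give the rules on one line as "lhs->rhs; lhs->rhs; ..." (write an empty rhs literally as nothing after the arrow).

  | abab
  | bbbaabb => bbbb
  | aaa => a
  | baababaa => babaa => bab

aa->; aab->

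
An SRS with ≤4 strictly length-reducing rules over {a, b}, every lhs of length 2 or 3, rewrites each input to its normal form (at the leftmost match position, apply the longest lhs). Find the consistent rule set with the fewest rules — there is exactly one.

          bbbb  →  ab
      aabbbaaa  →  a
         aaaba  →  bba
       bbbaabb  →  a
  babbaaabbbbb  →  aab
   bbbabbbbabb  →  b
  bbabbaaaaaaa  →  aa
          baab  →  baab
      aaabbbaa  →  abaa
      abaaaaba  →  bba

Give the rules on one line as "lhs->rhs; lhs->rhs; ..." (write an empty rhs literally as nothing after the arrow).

  | bbbb => ab
  | aabbbaaa => aaabaaa => bbaaa => bbb => a
  | aaaba => bba
  | bbbaabb => aaabb => bbb => a

aaa->b; abb->aa; bab->aa; bbb->a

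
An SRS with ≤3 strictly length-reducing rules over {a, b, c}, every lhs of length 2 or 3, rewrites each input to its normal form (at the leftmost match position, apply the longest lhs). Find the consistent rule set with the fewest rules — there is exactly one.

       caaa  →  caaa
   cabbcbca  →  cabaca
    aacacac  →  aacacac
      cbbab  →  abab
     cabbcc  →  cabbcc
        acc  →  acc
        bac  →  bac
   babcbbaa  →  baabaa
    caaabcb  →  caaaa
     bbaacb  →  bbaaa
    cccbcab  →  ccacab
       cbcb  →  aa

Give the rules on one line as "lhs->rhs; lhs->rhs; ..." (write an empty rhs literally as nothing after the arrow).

bcb->a; cb->a

  | caaa
  | cabbcbca => cabaca
  | aacacac
  | cbbab => abab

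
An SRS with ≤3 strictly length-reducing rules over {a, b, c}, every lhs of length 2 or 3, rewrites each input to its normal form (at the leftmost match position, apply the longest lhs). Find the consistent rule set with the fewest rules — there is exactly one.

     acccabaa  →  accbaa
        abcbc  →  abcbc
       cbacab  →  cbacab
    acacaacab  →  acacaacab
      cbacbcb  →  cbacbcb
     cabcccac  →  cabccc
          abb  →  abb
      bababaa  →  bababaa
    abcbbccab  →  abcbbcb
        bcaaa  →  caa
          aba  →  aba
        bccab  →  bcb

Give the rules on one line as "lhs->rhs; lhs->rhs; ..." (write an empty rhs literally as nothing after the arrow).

bca->c; cca->c

  | acccabaa => accbaa
  | abcbc
  | cbacab
  | acacaacab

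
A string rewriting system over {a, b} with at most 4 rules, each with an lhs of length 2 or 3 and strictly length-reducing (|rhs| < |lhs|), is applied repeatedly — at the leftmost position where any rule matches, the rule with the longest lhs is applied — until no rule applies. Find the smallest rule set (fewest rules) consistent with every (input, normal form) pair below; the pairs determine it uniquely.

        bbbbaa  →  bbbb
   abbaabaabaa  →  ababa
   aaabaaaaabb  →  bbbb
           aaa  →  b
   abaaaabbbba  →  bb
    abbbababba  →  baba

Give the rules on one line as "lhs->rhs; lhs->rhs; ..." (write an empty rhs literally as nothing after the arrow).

  | bbbbaa => bbbba => bbbb
  | abbaabaabaa => aabaabaa => abaabaa => ababaa => ababa
  | aaabaaaaabb => bbaaaaabb => bbaaaabb => bbaaabb => bbaabb => bbabb => bbbb
  | aaa => b

aa->a; aaa->b; abb->; bba->bb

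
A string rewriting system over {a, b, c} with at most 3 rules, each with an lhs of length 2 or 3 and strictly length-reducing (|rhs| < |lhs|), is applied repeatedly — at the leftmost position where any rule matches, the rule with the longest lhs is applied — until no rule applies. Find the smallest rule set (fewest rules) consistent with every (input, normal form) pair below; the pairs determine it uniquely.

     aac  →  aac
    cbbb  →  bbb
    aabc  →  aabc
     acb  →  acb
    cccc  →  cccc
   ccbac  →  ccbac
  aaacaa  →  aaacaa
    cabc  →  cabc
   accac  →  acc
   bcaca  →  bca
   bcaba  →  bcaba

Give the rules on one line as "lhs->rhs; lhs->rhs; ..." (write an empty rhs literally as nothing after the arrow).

cac->c; cbb->bb

  | aac
  | cbbb => bbb
  | aabc
  | acb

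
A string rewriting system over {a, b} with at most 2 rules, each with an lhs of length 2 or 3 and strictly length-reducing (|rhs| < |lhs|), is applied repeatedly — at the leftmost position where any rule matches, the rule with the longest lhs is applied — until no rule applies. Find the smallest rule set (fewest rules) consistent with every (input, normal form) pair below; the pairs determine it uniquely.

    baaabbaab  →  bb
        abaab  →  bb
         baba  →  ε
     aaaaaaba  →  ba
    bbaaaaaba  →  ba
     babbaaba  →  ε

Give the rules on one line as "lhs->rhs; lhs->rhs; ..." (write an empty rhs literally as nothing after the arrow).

  | baaabbaab => baabbaab => babbaab => bbbaab => bab => bb
  | abaab => baab => bab => bb
  | baba => bba => ε
  | aaaaaaba => aaaaaba => aaaaba => aaaba => aaba => aba => ba

ab->b; bba->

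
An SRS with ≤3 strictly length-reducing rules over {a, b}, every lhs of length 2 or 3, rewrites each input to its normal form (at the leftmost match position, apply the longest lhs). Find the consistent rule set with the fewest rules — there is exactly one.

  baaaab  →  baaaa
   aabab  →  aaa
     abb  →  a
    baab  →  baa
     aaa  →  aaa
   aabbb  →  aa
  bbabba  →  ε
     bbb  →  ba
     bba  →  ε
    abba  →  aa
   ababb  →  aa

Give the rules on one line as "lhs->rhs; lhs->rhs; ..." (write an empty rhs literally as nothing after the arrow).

  | baaaab => baaaa
  | aabab => aaab => aaa
  | abb => ab => a
  | baab => baa

ab->a; bba->; bbb->ba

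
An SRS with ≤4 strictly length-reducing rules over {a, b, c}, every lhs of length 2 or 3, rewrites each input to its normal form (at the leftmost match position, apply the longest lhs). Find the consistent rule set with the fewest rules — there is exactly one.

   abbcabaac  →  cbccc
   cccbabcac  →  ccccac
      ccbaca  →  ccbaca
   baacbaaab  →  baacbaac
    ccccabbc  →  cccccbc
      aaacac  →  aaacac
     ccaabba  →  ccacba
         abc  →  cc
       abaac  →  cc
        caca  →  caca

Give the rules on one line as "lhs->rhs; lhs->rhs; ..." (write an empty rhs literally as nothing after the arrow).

ab->c; aba->ab; bab->

  | abbcabaac => cbcabaac => cbcabac => cbcabc => cbccc
  | cccbabcac => ccccac
  | ccbaca
  | baacbaaab => baacbaac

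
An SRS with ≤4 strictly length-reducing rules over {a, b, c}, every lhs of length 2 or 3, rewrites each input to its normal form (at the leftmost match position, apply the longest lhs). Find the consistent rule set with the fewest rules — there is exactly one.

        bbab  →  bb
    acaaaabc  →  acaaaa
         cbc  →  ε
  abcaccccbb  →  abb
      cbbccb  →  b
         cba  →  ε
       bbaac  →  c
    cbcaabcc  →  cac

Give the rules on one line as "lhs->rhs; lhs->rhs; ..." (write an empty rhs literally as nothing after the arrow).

ba->; bc->; bca->c; cb->b

  | bbab => bb
  | acaaaabc => acaaaa
  | cbc => bc => ε
  | abcaccccbb => acccccbb => accccbb => acccbb => accbb => acbb => abb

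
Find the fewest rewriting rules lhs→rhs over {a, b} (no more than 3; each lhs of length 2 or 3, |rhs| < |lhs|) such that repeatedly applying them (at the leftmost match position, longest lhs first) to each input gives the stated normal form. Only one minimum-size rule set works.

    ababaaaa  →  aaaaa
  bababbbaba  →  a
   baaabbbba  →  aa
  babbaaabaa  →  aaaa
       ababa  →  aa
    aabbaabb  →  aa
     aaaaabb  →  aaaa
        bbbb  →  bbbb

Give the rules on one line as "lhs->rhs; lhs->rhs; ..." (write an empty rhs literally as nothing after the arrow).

abb->ba; ba->; bab->ba

  | ababaaaa => abaaaaa => aaaaa
  | bababbbaba => baabbbaba => abbbaba => bababa => baaba => aba => a
  | baaabbbba => aabbbba => ababba => ababa => abaa => aa
  | babbaaabaa => babaaabaa => baaaabaa => aaabaa => aaaa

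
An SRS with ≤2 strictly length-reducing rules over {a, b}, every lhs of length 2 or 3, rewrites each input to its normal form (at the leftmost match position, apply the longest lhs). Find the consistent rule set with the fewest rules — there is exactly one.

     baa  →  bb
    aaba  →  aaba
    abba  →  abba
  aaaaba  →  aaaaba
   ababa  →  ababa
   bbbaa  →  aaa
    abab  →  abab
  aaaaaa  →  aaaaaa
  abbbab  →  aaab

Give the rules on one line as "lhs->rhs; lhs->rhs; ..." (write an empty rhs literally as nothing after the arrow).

  | baa => bb
  | aaba
  | abba
  | aaaaba

baa->bb; bbb->a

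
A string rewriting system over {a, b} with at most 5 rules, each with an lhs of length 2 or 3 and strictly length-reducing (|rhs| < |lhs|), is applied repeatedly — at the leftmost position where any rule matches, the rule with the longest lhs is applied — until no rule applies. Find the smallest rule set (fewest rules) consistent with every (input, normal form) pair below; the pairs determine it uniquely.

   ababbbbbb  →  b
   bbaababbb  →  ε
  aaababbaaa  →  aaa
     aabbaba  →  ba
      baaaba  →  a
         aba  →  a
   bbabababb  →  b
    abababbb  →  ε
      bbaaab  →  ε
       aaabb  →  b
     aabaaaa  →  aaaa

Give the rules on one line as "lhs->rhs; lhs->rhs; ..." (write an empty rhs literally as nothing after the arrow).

  | ababbbbbb => abbbbbb => bbbbb => bbb => b
  | bbaababbb => aababbb => ababbb => abbb => bb => ε
  | aaababbaaa => aababbaaa => ababbaaa => abbaaa => baaa => aaa
  | aabbaba => abbaba => baba => ba

aab->ab; ab->; baa->aa; bb->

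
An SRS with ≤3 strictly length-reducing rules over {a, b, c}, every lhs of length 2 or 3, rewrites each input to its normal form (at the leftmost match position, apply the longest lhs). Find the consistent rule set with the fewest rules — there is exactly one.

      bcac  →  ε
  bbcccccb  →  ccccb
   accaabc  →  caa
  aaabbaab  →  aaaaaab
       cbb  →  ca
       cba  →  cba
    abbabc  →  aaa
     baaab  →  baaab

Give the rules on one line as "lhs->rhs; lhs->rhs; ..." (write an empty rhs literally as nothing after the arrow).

  | bcac => ac => ε
  | bbcccccb => acccccb => ccccb
  | accaabc => caabc => caa
  | aaabbaab => aaaaaab

ac->; bb->a; bc->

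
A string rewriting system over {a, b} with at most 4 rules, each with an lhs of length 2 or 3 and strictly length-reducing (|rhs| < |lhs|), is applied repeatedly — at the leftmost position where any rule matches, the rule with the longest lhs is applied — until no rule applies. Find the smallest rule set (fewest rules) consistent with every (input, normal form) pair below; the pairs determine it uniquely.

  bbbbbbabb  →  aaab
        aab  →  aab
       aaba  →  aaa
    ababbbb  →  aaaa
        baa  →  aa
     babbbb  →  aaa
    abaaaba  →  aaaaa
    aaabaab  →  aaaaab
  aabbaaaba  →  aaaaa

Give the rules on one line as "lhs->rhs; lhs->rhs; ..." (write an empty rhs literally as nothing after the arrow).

  | bbbbbbabb => abbbbabb => aabbabb => aabbb => aaab
  | aab
  | aaba => aaa
  | ababbbb => aabbbb => aaabb => aaaa

ba->a; bb->a; bba->b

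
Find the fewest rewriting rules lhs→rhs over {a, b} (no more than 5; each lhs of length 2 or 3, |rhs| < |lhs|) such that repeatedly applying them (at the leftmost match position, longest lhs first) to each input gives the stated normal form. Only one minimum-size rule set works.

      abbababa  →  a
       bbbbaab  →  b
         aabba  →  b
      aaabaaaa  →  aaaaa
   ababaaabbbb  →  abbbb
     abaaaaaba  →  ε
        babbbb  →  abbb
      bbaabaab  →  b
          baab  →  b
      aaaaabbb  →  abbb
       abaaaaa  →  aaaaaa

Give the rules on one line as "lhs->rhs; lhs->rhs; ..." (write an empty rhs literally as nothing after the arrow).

aab->b; ba->; baa->aa; bab->a

  | abbababa => abaaba => aaaba => aba => a
  | bbbbaab => bbbaab => bbaab => baab => aab => b
  | aabba => bba => b
  | aaabaaaa => abaaaa => aaaaa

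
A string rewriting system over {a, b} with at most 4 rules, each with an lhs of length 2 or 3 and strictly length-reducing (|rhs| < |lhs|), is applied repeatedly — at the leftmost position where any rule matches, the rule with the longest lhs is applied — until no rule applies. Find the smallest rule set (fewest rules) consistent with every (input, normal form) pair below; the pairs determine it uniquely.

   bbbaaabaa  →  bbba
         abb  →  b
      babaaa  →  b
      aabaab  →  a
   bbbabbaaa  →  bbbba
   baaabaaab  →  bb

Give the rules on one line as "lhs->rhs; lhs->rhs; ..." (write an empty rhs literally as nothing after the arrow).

ab->; aba->; baa->b

  | bbbaaabaa => bbbabaa => bbba
  | abb => b
  | babaaa => baa => b
  | aabaab => aab => a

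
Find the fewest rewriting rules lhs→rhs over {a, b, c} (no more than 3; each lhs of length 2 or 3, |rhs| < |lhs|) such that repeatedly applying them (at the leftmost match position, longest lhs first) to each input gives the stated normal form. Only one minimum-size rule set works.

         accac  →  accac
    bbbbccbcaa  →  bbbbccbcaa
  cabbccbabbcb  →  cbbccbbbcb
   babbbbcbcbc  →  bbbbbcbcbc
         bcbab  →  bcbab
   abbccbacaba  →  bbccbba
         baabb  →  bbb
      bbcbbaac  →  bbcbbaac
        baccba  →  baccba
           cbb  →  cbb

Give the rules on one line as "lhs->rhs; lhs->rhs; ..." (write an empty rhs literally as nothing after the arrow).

  | accac
  | bbbbccbcaa
  | cabbccbabbcb => cbbccbabbcb => cbbccbbbcb
  | babbbbcbcbc => bbbbbcbcbc

abb->bb; aca->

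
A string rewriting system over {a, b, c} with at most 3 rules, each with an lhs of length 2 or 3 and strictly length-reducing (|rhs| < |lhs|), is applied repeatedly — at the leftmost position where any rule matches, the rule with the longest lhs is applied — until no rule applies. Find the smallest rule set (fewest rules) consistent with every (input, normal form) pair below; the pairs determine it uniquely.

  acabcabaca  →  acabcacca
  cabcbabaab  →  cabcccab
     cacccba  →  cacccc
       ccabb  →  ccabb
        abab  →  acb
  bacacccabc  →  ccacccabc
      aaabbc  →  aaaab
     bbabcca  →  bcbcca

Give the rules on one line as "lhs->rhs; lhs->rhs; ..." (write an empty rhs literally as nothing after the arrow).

ba->c; bbc->ab

  | acabcabaca => acabcacca
  | cabcbabaab => cabccbaab => cabcccab
  | cacccba => cacccc
  | ccabb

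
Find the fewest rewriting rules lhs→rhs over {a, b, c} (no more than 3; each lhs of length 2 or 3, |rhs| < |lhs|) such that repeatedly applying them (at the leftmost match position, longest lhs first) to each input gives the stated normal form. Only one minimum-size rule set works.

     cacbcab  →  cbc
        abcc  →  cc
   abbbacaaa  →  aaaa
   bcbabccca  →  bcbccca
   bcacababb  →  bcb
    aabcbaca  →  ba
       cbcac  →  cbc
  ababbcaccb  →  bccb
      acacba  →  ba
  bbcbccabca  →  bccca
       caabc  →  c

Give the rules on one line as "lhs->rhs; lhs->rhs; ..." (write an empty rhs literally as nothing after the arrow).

  | cacbcab => cbcab => cbc
  | abcc => cc
  | abbbacaaa => bbacaaa => aacaaa => aaaa
  | bcbabccca => bcbccca

ab->; ac->; bb->a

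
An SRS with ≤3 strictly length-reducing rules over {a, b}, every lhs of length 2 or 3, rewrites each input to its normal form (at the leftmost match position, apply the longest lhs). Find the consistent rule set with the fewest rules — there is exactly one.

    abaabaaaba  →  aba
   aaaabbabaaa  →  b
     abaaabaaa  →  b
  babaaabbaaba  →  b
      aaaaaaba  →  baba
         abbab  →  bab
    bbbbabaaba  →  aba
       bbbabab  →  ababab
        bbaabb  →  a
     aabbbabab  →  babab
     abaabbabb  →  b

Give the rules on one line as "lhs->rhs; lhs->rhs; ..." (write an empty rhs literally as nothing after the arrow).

aa->b; bb->a

  | abaabaaaba => abbbaaaba => aabaaaba => bbaaaba => aaaaba => baaba => bbba => aba
  | aaaabbabaaa => baabbabaaa => bbbbabaaa => abbabaaa => aaabaaa => babaaa => babba => baaa => bba => aa => b
  | abaaabaaa => abbabaaa => aaabaaa => babaaa => babba => baaa => bba => aa => b
  | babaaabbaaba => babbabbaaba => baaabbaaba => bbabbaaba => aabbaaba => bbbaaba => abaaba => abbba => aaba => bba => aa => b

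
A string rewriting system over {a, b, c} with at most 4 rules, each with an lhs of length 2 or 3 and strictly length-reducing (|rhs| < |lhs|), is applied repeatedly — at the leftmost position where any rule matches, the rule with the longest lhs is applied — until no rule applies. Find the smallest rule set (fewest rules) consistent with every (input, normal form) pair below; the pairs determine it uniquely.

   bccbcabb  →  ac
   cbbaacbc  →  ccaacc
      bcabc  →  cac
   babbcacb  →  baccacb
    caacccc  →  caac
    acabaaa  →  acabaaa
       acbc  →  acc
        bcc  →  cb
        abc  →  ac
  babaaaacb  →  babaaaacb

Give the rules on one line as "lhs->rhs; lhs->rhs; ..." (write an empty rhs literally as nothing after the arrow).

bb->c; bc->c; bcc->cb; ccc->

  | bccbcabb => cbbcabb => cccabb => abb => ac
  | cbbaacbc => ccaacbc => ccaacc
  | bcabc => cabc => cac
  | babbcacb => baccacb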